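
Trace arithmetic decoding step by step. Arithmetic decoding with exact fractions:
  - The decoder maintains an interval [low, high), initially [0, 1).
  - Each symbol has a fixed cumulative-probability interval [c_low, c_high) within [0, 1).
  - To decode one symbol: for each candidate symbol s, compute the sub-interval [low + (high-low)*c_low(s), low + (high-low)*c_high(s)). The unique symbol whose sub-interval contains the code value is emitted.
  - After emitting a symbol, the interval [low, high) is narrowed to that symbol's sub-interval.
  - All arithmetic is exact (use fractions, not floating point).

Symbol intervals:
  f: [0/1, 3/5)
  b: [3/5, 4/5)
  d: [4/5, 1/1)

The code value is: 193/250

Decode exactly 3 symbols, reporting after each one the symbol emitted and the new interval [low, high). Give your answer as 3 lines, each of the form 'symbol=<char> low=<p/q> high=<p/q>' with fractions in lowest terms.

Answer: symbol=b low=3/5 high=4/5
symbol=d low=19/25 high=4/5
symbol=f low=19/25 high=98/125

Derivation:
Step 1: interval [0/1, 1/1), width = 1/1 - 0/1 = 1/1
  'f': [0/1 + 1/1*0/1, 0/1 + 1/1*3/5) = [0/1, 3/5)
  'b': [0/1 + 1/1*3/5, 0/1 + 1/1*4/5) = [3/5, 4/5) <- contains code 193/250
  'd': [0/1 + 1/1*4/5, 0/1 + 1/1*1/1) = [4/5, 1/1)
  emit 'b', narrow to [3/5, 4/5)
Step 2: interval [3/5, 4/5), width = 4/5 - 3/5 = 1/5
  'f': [3/5 + 1/5*0/1, 3/5 + 1/5*3/5) = [3/5, 18/25)
  'b': [3/5 + 1/5*3/5, 3/5 + 1/5*4/5) = [18/25, 19/25)
  'd': [3/5 + 1/5*4/5, 3/5 + 1/5*1/1) = [19/25, 4/5) <- contains code 193/250
  emit 'd', narrow to [19/25, 4/5)
Step 3: interval [19/25, 4/5), width = 4/5 - 19/25 = 1/25
  'f': [19/25 + 1/25*0/1, 19/25 + 1/25*3/5) = [19/25, 98/125) <- contains code 193/250
  'b': [19/25 + 1/25*3/5, 19/25 + 1/25*4/5) = [98/125, 99/125)
  'd': [19/25 + 1/25*4/5, 19/25 + 1/25*1/1) = [99/125, 4/5)
  emit 'f', narrow to [19/25, 98/125)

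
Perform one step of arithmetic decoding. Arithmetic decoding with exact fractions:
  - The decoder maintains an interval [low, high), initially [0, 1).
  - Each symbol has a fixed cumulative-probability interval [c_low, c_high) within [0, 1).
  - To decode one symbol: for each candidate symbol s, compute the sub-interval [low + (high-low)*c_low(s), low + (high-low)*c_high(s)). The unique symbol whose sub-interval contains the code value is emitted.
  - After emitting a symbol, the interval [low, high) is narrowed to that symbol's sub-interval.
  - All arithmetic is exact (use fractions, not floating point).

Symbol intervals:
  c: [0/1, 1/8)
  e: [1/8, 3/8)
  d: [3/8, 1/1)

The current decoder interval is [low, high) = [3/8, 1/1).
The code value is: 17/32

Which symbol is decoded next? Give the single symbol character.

Answer: e

Derivation:
Interval width = high − low = 1/1 − 3/8 = 5/8
Scaled code = (code − low) / width = (17/32 − 3/8) / 5/8 = 1/4
  c: [0/1, 1/8) 
  e: [1/8, 3/8) ← scaled code falls here ✓
  d: [3/8, 1/1) 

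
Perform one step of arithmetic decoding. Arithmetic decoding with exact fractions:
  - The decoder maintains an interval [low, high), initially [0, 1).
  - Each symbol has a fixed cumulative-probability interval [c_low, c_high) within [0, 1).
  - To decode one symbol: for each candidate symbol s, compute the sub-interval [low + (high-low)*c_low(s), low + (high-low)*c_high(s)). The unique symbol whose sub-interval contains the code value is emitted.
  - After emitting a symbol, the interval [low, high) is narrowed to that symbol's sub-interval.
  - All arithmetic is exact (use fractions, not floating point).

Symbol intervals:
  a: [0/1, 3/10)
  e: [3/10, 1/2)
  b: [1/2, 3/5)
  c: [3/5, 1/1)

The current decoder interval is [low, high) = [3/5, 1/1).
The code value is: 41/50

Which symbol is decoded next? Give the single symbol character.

Interval width = high − low = 1/1 − 3/5 = 2/5
Scaled code = (code − low) / width = (41/50 − 3/5) / 2/5 = 11/20
  a: [0/1, 3/10) 
  e: [3/10, 1/2) 
  b: [1/2, 3/5) ← scaled code falls here ✓
  c: [3/5, 1/1) 

Answer: b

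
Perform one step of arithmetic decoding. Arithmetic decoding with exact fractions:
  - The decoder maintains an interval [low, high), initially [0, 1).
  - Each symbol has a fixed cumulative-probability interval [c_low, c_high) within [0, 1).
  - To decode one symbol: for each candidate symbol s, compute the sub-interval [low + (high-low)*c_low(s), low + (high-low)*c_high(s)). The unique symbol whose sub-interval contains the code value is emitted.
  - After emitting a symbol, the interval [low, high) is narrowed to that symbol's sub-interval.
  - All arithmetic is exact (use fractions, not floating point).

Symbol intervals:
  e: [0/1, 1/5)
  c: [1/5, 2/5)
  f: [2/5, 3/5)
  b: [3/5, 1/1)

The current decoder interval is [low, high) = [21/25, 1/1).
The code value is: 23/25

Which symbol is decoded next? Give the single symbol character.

Answer: f

Derivation:
Interval width = high − low = 1/1 − 21/25 = 4/25
Scaled code = (code − low) / width = (23/25 − 21/25) / 4/25 = 1/2
  e: [0/1, 1/5) 
  c: [1/5, 2/5) 
  f: [2/5, 3/5) ← scaled code falls here ✓
  b: [3/5, 1/1) 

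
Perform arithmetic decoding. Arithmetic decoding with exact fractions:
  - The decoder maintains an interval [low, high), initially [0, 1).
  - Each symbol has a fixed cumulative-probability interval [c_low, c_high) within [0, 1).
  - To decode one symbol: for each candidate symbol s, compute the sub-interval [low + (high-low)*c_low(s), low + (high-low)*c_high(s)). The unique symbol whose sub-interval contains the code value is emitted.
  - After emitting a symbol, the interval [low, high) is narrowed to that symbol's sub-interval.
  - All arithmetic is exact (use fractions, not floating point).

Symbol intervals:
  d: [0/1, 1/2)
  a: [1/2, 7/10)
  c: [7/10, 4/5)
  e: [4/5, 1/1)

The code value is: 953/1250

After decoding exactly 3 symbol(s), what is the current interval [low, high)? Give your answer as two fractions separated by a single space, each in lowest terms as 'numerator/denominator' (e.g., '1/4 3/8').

Step 1: interval [0/1, 1/1), width = 1/1 - 0/1 = 1/1
  'd': [0/1 + 1/1*0/1, 0/1 + 1/1*1/2) = [0/1, 1/2)
  'a': [0/1 + 1/1*1/2, 0/1 + 1/1*7/10) = [1/2, 7/10)
  'c': [0/1 + 1/1*7/10, 0/1 + 1/1*4/5) = [7/10, 4/5) <- contains code 953/1250
  'e': [0/1 + 1/1*4/5, 0/1 + 1/1*1/1) = [4/5, 1/1)
  emit 'c', narrow to [7/10, 4/5)
Step 2: interval [7/10, 4/5), width = 4/5 - 7/10 = 1/10
  'd': [7/10 + 1/10*0/1, 7/10 + 1/10*1/2) = [7/10, 3/4)
  'a': [7/10 + 1/10*1/2, 7/10 + 1/10*7/10) = [3/4, 77/100) <- contains code 953/1250
  'c': [7/10 + 1/10*7/10, 7/10 + 1/10*4/5) = [77/100, 39/50)
  'e': [7/10 + 1/10*4/5, 7/10 + 1/10*1/1) = [39/50, 4/5)
  emit 'a', narrow to [3/4, 77/100)
Step 3: interval [3/4, 77/100), width = 77/100 - 3/4 = 1/50
  'd': [3/4 + 1/50*0/1, 3/4 + 1/50*1/2) = [3/4, 19/25)
  'a': [3/4 + 1/50*1/2, 3/4 + 1/50*7/10) = [19/25, 191/250) <- contains code 953/1250
  'c': [3/4 + 1/50*7/10, 3/4 + 1/50*4/5) = [191/250, 383/500)
  'e': [3/4 + 1/50*4/5, 3/4 + 1/50*1/1) = [383/500, 77/100)
  emit 'a', narrow to [19/25, 191/250)

Answer: 19/25 191/250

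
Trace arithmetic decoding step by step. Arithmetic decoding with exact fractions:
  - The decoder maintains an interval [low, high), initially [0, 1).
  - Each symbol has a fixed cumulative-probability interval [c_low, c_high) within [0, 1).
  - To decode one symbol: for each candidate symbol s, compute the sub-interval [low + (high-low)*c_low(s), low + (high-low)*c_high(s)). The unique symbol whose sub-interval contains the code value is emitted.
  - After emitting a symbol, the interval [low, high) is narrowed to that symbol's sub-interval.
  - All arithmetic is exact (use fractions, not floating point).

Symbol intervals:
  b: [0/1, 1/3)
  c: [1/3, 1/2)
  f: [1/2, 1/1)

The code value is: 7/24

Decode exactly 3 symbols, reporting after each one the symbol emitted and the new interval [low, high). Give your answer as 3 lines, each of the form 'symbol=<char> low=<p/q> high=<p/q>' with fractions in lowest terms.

Step 1: interval [0/1, 1/1), width = 1/1 - 0/1 = 1/1
  'b': [0/1 + 1/1*0/1, 0/1 + 1/1*1/3) = [0/1, 1/3) <- contains code 7/24
  'c': [0/1 + 1/1*1/3, 0/1 + 1/1*1/2) = [1/3, 1/2)
  'f': [0/1 + 1/1*1/2, 0/1 + 1/1*1/1) = [1/2, 1/1)
  emit 'b', narrow to [0/1, 1/3)
Step 2: interval [0/1, 1/3), width = 1/3 - 0/1 = 1/3
  'b': [0/1 + 1/3*0/1, 0/1 + 1/3*1/3) = [0/1, 1/9)
  'c': [0/1 + 1/3*1/3, 0/1 + 1/3*1/2) = [1/9, 1/6)
  'f': [0/1 + 1/3*1/2, 0/1 + 1/3*1/1) = [1/6, 1/3) <- contains code 7/24
  emit 'f', narrow to [1/6, 1/3)
Step 3: interval [1/6, 1/3), width = 1/3 - 1/6 = 1/6
  'b': [1/6 + 1/6*0/1, 1/6 + 1/6*1/3) = [1/6, 2/9)
  'c': [1/6 + 1/6*1/3, 1/6 + 1/6*1/2) = [2/9, 1/4)
  'f': [1/6 + 1/6*1/2, 1/6 + 1/6*1/1) = [1/4, 1/3) <- contains code 7/24
  emit 'f', narrow to [1/4, 1/3)

Answer: symbol=b low=0/1 high=1/3
symbol=f low=1/6 high=1/3
symbol=f low=1/4 high=1/3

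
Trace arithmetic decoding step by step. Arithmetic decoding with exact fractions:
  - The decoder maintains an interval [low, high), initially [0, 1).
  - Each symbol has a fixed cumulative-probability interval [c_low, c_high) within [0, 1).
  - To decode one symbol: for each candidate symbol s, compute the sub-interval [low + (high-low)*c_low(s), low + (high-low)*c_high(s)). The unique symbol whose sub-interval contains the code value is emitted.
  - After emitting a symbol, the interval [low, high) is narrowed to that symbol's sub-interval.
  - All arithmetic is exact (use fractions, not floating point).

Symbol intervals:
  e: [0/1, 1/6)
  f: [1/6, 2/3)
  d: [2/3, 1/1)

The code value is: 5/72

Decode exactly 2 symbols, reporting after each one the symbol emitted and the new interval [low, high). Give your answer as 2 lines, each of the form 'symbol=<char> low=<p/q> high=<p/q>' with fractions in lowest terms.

Answer: symbol=e low=0/1 high=1/6
symbol=f low=1/36 high=1/9

Derivation:
Step 1: interval [0/1, 1/1), width = 1/1 - 0/1 = 1/1
  'e': [0/1 + 1/1*0/1, 0/1 + 1/1*1/6) = [0/1, 1/6) <- contains code 5/72
  'f': [0/1 + 1/1*1/6, 0/1 + 1/1*2/3) = [1/6, 2/3)
  'd': [0/1 + 1/1*2/3, 0/1 + 1/1*1/1) = [2/3, 1/1)
  emit 'e', narrow to [0/1, 1/6)
Step 2: interval [0/1, 1/6), width = 1/6 - 0/1 = 1/6
  'e': [0/1 + 1/6*0/1, 0/1 + 1/6*1/6) = [0/1, 1/36)
  'f': [0/1 + 1/6*1/6, 0/1 + 1/6*2/3) = [1/36, 1/9) <- contains code 5/72
  'd': [0/1 + 1/6*2/3, 0/1 + 1/6*1/1) = [1/9, 1/6)
  emit 'f', narrow to [1/36, 1/9)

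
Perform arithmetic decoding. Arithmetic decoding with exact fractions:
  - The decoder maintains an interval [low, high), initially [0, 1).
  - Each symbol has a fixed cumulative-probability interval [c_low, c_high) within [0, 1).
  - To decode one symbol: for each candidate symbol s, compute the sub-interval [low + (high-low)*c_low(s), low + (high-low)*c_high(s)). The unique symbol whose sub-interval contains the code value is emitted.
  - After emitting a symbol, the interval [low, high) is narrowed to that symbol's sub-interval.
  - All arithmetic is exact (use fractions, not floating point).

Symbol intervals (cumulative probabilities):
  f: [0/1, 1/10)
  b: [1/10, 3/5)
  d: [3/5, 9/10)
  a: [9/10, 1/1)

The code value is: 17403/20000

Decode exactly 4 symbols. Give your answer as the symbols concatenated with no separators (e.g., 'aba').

Step 1: interval [0/1, 1/1), width = 1/1 - 0/1 = 1/1
  'f': [0/1 + 1/1*0/1, 0/1 + 1/1*1/10) = [0/1, 1/10)
  'b': [0/1 + 1/1*1/10, 0/1 + 1/1*3/5) = [1/10, 3/5)
  'd': [0/1 + 1/1*3/5, 0/1 + 1/1*9/10) = [3/5, 9/10) <- contains code 17403/20000
  'a': [0/1 + 1/1*9/10, 0/1 + 1/1*1/1) = [9/10, 1/1)
  emit 'd', narrow to [3/5, 9/10)
Step 2: interval [3/5, 9/10), width = 9/10 - 3/5 = 3/10
  'f': [3/5 + 3/10*0/1, 3/5 + 3/10*1/10) = [3/5, 63/100)
  'b': [3/5 + 3/10*1/10, 3/5 + 3/10*3/5) = [63/100, 39/50)
  'd': [3/5 + 3/10*3/5, 3/5 + 3/10*9/10) = [39/50, 87/100)
  'a': [3/5 + 3/10*9/10, 3/5 + 3/10*1/1) = [87/100, 9/10) <- contains code 17403/20000
  emit 'a', narrow to [87/100, 9/10)
Step 3: interval [87/100, 9/10), width = 9/10 - 87/100 = 3/100
  'f': [87/100 + 3/100*0/1, 87/100 + 3/100*1/10) = [87/100, 873/1000) <- contains code 17403/20000
  'b': [87/100 + 3/100*1/10, 87/100 + 3/100*3/5) = [873/1000, 111/125)
  'd': [87/100 + 3/100*3/5, 87/100 + 3/100*9/10) = [111/125, 897/1000)
  'a': [87/100 + 3/100*9/10, 87/100 + 3/100*1/1) = [897/1000, 9/10)
  emit 'f', narrow to [87/100, 873/1000)
Step 4: interval [87/100, 873/1000), width = 873/1000 - 87/100 = 3/1000
  'f': [87/100 + 3/1000*0/1, 87/100 + 3/1000*1/10) = [87/100, 8703/10000) <- contains code 17403/20000
  'b': [87/100 + 3/1000*1/10, 87/100 + 3/1000*3/5) = [8703/10000, 4359/5000)
  'd': [87/100 + 3/1000*3/5, 87/100 + 3/1000*9/10) = [4359/5000, 8727/10000)
  'a': [87/100 + 3/1000*9/10, 87/100 + 3/1000*1/1) = [8727/10000, 873/1000)
  emit 'f', narrow to [87/100, 8703/10000)

Answer: daff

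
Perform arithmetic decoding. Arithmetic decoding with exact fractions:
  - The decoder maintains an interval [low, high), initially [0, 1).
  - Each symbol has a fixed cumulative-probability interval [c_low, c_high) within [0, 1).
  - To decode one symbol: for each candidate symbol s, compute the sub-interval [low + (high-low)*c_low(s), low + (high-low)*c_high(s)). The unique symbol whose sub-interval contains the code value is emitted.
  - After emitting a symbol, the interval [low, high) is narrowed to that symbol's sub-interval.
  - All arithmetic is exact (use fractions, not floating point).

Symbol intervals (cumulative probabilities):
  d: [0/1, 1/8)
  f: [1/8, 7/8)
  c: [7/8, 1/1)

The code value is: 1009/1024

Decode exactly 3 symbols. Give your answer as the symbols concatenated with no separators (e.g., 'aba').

Step 1: interval [0/1, 1/1), width = 1/1 - 0/1 = 1/1
  'd': [0/1 + 1/1*0/1, 0/1 + 1/1*1/8) = [0/1, 1/8)
  'f': [0/1 + 1/1*1/8, 0/1 + 1/1*7/8) = [1/8, 7/8)
  'c': [0/1 + 1/1*7/8, 0/1 + 1/1*1/1) = [7/8, 1/1) <- contains code 1009/1024
  emit 'c', narrow to [7/8, 1/1)
Step 2: interval [7/8, 1/1), width = 1/1 - 7/8 = 1/8
  'd': [7/8 + 1/8*0/1, 7/8 + 1/8*1/8) = [7/8, 57/64)
  'f': [7/8 + 1/8*1/8, 7/8 + 1/8*7/8) = [57/64, 63/64)
  'c': [7/8 + 1/8*7/8, 7/8 + 1/8*1/1) = [63/64, 1/1) <- contains code 1009/1024
  emit 'c', narrow to [63/64, 1/1)
Step 3: interval [63/64, 1/1), width = 1/1 - 63/64 = 1/64
  'd': [63/64 + 1/64*0/1, 63/64 + 1/64*1/8) = [63/64, 505/512) <- contains code 1009/1024
  'f': [63/64 + 1/64*1/8, 63/64 + 1/64*7/8) = [505/512, 511/512)
  'c': [63/64 + 1/64*7/8, 63/64 + 1/64*1/1) = [511/512, 1/1)
  emit 'd', narrow to [63/64, 505/512)

Answer: ccd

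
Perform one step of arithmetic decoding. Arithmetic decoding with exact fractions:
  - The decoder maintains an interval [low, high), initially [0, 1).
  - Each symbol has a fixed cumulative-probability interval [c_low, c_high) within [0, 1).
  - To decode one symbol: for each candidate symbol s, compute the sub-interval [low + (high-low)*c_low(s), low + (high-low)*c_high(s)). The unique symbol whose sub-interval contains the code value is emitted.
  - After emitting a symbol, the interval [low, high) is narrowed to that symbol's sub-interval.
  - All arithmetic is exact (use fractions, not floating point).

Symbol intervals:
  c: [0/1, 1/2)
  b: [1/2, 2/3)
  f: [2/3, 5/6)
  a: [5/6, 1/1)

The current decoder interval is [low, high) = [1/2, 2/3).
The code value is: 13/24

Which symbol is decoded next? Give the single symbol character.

Interval width = high − low = 2/3 − 1/2 = 1/6
Scaled code = (code − low) / width = (13/24 − 1/2) / 1/6 = 1/4
  c: [0/1, 1/2) ← scaled code falls here ✓
  b: [1/2, 2/3) 
  f: [2/3, 5/6) 
  a: [5/6, 1/1) 

Answer: c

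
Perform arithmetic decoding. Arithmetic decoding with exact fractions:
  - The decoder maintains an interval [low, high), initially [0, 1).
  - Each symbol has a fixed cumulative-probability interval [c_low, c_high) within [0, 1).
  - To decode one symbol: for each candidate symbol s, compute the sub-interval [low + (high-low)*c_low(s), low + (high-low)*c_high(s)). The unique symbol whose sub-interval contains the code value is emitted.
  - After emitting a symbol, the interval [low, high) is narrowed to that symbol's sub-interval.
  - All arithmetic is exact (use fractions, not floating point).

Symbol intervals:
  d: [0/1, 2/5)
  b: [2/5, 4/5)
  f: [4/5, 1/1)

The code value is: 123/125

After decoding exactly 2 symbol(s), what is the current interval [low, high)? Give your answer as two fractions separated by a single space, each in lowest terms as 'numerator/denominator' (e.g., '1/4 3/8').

Answer: 24/25 1/1

Derivation:
Step 1: interval [0/1, 1/1), width = 1/1 - 0/1 = 1/1
  'd': [0/1 + 1/1*0/1, 0/1 + 1/1*2/5) = [0/1, 2/5)
  'b': [0/1 + 1/1*2/5, 0/1 + 1/1*4/5) = [2/5, 4/5)
  'f': [0/1 + 1/1*4/5, 0/1 + 1/1*1/1) = [4/5, 1/1) <- contains code 123/125
  emit 'f', narrow to [4/5, 1/1)
Step 2: interval [4/5, 1/1), width = 1/1 - 4/5 = 1/5
  'd': [4/5 + 1/5*0/1, 4/5 + 1/5*2/5) = [4/5, 22/25)
  'b': [4/5 + 1/5*2/5, 4/5 + 1/5*4/5) = [22/25, 24/25)
  'f': [4/5 + 1/5*4/5, 4/5 + 1/5*1/1) = [24/25, 1/1) <- contains code 123/125
  emit 'f', narrow to [24/25, 1/1)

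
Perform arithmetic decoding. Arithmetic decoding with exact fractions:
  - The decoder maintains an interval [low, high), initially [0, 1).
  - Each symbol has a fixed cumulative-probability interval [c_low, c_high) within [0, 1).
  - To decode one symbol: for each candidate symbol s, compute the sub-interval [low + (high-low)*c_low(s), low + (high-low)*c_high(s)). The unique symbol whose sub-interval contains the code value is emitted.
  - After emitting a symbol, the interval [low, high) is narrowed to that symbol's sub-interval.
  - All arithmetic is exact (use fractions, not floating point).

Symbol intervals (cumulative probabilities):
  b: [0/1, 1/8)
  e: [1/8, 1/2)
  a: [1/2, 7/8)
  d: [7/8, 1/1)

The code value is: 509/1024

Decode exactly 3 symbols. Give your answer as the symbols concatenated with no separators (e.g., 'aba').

Answer: edd

Derivation:
Step 1: interval [0/1, 1/1), width = 1/1 - 0/1 = 1/1
  'b': [0/1 + 1/1*0/1, 0/1 + 1/1*1/8) = [0/1, 1/8)
  'e': [0/1 + 1/1*1/8, 0/1 + 1/1*1/2) = [1/8, 1/2) <- contains code 509/1024
  'a': [0/1 + 1/1*1/2, 0/1 + 1/1*7/8) = [1/2, 7/8)
  'd': [0/1 + 1/1*7/8, 0/1 + 1/1*1/1) = [7/8, 1/1)
  emit 'e', narrow to [1/8, 1/2)
Step 2: interval [1/8, 1/2), width = 1/2 - 1/8 = 3/8
  'b': [1/8 + 3/8*0/1, 1/8 + 3/8*1/8) = [1/8, 11/64)
  'e': [1/8 + 3/8*1/8, 1/8 + 3/8*1/2) = [11/64, 5/16)
  'a': [1/8 + 3/8*1/2, 1/8 + 3/8*7/8) = [5/16, 29/64)
  'd': [1/8 + 3/8*7/8, 1/8 + 3/8*1/1) = [29/64, 1/2) <- contains code 509/1024
  emit 'd', narrow to [29/64, 1/2)
Step 3: interval [29/64, 1/2), width = 1/2 - 29/64 = 3/64
  'b': [29/64 + 3/64*0/1, 29/64 + 3/64*1/8) = [29/64, 235/512)
  'e': [29/64 + 3/64*1/8, 29/64 + 3/64*1/2) = [235/512, 61/128)
  'a': [29/64 + 3/64*1/2, 29/64 + 3/64*7/8) = [61/128, 253/512)
  'd': [29/64 + 3/64*7/8, 29/64 + 3/64*1/1) = [253/512, 1/2) <- contains code 509/1024
  emit 'd', narrow to [253/512, 1/2)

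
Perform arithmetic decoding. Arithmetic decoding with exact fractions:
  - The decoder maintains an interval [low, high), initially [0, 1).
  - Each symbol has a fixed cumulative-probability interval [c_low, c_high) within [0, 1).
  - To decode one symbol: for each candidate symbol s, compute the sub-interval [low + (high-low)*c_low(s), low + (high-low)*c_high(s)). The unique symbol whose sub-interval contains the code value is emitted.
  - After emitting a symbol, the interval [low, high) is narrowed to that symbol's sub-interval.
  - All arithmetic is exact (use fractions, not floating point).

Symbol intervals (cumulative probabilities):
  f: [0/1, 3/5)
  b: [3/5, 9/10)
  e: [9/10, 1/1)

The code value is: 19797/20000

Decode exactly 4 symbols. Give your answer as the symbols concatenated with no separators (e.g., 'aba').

Step 1: interval [0/1, 1/1), width = 1/1 - 0/1 = 1/1
  'f': [0/1 + 1/1*0/1, 0/1 + 1/1*3/5) = [0/1, 3/5)
  'b': [0/1 + 1/1*3/5, 0/1 + 1/1*9/10) = [3/5, 9/10)
  'e': [0/1 + 1/1*9/10, 0/1 + 1/1*1/1) = [9/10, 1/1) <- contains code 19797/20000
  emit 'e', narrow to [9/10, 1/1)
Step 2: interval [9/10, 1/1), width = 1/1 - 9/10 = 1/10
  'f': [9/10 + 1/10*0/1, 9/10 + 1/10*3/5) = [9/10, 24/25)
  'b': [9/10 + 1/10*3/5, 9/10 + 1/10*9/10) = [24/25, 99/100) <- contains code 19797/20000
  'e': [9/10 + 1/10*9/10, 9/10 + 1/10*1/1) = [99/100, 1/1)
  emit 'b', narrow to [24/25, 99/100)
Step 3: interval [24/25, 99/100), width = 99/100 - 24/25 = 3/100
  'f': [24/25 + 3/100*0/1, 24/25 + 3/100*3/5) = [24/25, 489/500)
  'b': [24/25 + 3/100*3/5, 24/25 + 3/100*9/10) = [489/500, 987/1000)
  'e': [24/25 + 3/100*9/10, 24/25 + 3/100*1/1) = [987/1000, 99/100) <- contains code 19797/20000
  emit 'e', narrow to [987/1000, 99/100)
Step 4: interval [987/1000, 99/100), width = 99/100 - 987/1000 = 3/1000
  'f': [987/1000 + 3/1000*0/1, 987/1000 + 3/1000*3/5) = [987/1000, 618/625)
  'b': [987/1000 + 3/1000*3/5, 987/1000 + 3/1000*9/10) = [618/625, 9897/10000)
  'e': [987/1000 + 3/1000*9/10, 987/1000 + 3/1000*1/1) = [9897/10000, 99/100) <- contains code 19797/20000
  emit 'e', narrow to [9897/10000, 99/100)

Answer: ebee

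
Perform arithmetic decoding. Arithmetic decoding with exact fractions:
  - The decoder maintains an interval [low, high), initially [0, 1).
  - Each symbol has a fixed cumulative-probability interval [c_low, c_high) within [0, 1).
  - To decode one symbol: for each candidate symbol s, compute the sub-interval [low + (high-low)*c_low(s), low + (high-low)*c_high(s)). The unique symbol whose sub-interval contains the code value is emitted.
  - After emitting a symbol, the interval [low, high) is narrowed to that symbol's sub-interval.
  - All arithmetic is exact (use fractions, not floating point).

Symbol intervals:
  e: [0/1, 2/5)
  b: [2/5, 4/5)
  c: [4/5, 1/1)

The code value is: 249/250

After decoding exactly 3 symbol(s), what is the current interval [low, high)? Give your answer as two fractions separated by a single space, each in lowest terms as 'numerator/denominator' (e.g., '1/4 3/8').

Step 1: interval [0/1, 1/1), width = 1/1 - 0/1 = 1/1
  'e': [0/1 + 1/1*0/1, 0/1 + 1/1*2/5) = [0/1, 2/5)
  'b': [0/1 + 1/1*2/5, 0/1 + 1/1*4/5) = [2/5, 4/5)
  'c': [0/1 + 1/1*4/5, 0/1 + 1/1*1/1) = [4/5, 1/1) <- contains code 249/250
  emit 'c', narrow to [4/5, 1/1)
Step 2: interval [4/5, 1/1), width = 1/1 - 4/5 = 1/5
  'e': [4/5 + 1/5*0/1, 4/5 + 1/5*2/5) = [4/5, 22/25)
  'b': [4/5 + 1/5*2/5, 4/5 + 1/5*4/5) = [22/25, 24/25)
  'c': [4/5 + 1/5*4/5, 4/5 + 1/5*1/1) = [24/25, 1/1) <- contains code 249/250
  emit 'c', narrow to [24/25, 1/1)
Step 3: interval [24/25, 1/1), width = 1/1 - 24/25 = 1/25
  'e': [24/25 + 1/25*0/1, 24/25 + 1/25*2/5) = [24/25, 122/125)
  'b': [24/25 + 1/25*2/5, 24/25 + 1/25*4/5) = [122/125, 124/125)
  'c': [24/25 + 1/25*4/5, 24/25 + 1/25*1/1) = [124/125, 1/1) <- contains code 249/250
  emit 'c', narrow to [124/125, 1/1)

Answer: 124/125 1/1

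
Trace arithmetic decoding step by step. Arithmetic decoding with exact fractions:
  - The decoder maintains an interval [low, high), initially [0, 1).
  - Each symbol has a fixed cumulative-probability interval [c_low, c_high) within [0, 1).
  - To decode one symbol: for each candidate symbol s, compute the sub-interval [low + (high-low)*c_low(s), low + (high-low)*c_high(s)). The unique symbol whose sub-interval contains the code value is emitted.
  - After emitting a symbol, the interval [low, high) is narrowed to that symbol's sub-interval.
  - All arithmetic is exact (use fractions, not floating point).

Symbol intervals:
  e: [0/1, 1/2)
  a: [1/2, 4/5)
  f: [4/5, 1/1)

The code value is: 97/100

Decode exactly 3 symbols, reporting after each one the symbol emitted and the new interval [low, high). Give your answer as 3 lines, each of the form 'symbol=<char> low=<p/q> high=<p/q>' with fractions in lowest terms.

Step 1: interval [0/1, 1/1), width = 1/1 - 0/1 = 1/1
  'e': [0/1 + 1/1*0/1, 0/1 + 1/1*1/2) = [0/1, 1/2)
  'a': [0/1 + 1/1*1/2, 0/1 + 1/1*4/5) = [1/2, 4/5)
  'f': [0/1 + 1/1*4/5, 0/1 + 1/1*1/1) = [4/5, 1/1) <- contains code 97/100
  emit 'f', narrow to [4/5, 1/1)
Step 2: interval [4/5, 1/1), width = 1/1 - 4/5 = 1/5
  'e': [4/5 + 1/5*0/1, 4/5 + 1/5*1/2) = [4/5, 9/10)
  'a': [4/5 + 1/5*1/2, 4/5 + 1/5*4/5) = [9/10, 24/25)
  'f': [4/5 + 1/5*4/5, 4/5 + 1/5*1/1) = [24/25, 1/1) <- contains code 97/100
  emit 'f', narrow to [24/25, 1/1)
Step 3: interval [24/25, 1/1), width = 1/1 - 24/25 = 1/25
  'e': [24/25 + 1/25*0/1, 24/25 + 1/25*1/2) = [24/25, 49/50) <- contains code 97/100
  'a': [24/25 + 1/25*1/2, 24/25 + 1/25*4/5) = [49/50, 124/125)
  'f': [24/25 + 1/25*4/5, 24/25 + 1/25*1/1) = [124/125, 1/1)
  emit 'e', narrow to [24/25, 49/50)

Answer: symbol=f low=4/5 high=1/1
symbol=f low=24/25 high=1/1
symbol=e low=24/25 high=49/50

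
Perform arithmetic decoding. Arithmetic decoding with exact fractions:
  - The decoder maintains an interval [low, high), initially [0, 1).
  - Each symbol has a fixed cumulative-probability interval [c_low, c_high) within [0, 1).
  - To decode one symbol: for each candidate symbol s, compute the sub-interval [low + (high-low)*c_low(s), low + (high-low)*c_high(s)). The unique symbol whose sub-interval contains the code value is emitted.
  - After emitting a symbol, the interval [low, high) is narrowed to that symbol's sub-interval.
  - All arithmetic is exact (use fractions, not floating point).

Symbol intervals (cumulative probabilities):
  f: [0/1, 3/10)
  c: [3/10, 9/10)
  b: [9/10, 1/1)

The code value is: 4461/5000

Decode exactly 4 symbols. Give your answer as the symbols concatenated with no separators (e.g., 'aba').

Step 1: interval [0/1, 1/1), width = 1/1 - 0/1 = 1/1
  'f': [0/1 + 1/1*0/1, 0/1 + 1/1*3/10) = [0/1, 3/10)
  'c': [0/1 + 1/1*3/10, 0/1 + 1/1*9/10) = [3/10, 9/10) <- contains code 4461/5000
  'b': [0/1 + 1/1*9/10, 0/1 + 1/1*1/1) = [9/10, 1/1)
  emit 'c', narrow to [3/10, 9/10)
Step 2: interval [3/10, 9/10), width = 9/10 - 3/10 = 3/5
  'f': [3/10 + 3/5*0/1, 3/10 + 3/5*3/10) = [3/10, 12/25)
  'c': [3/10 + 3/5*3/10, 3/10 + 3/5*9/10) = [12/25, 21/25)
  'b': [3/10 + 3/5*9/10, 3/10 + 3/5*1/1) = [21/25, 9/10) <- contains code 4461/5000
  emit 'b', narrow to [21/25, 9/10)
Step 3: interval [21/25, 9/10), width = 9/10 - 21/25 = 3/50
  'f': [21/25 + 3/50*0/1, 21/25 + 3/50*3/10) = [21/25, 429/500)
  'c': [21/25 + 3/50*3/10, 21/25 + 3/50*9/10) = [429/500, 447/500) <- contains code 4461/5000
  'b': [21/25 + 3/50*9/10, 21/25 + 3/50*1/1) = [447/500, 9/10)
  emit 'c', narrow to [429/500, 447/500)
Step 4: interval [429/500, 447/500), width = 447/500 - 429/500 = 9/250
  'f': [429/500 + 9/250*0/1, 429/500 + 9/250*3/10) = [429/500, 543/625)
  'c': [429/500 + 9/250*3/10, 429/500 + 9/250*9/10) = [543/625, 1113/1250)
  'b': [429/500 + 9/250*9/10, 429/500 + 9/250*1/1) = [1113/1250, 447/500) <- contains code 4461/5000
  emit 'b', narrow to [1113/1250, 447/500)

Answer: cbcb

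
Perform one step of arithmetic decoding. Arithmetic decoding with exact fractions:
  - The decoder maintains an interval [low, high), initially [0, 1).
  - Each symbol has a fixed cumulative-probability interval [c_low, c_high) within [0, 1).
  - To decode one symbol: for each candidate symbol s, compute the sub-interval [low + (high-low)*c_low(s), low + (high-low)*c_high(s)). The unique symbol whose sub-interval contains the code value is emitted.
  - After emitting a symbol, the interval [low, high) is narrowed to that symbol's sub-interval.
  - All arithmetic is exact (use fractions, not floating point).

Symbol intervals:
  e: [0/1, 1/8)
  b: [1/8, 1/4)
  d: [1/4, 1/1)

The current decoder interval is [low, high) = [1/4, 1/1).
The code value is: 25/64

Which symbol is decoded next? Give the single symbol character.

Interval width = high − low = 1/1 − 1/4 = 3/4
Scaled code = (code − low) / width = (25/64 − 1/4) / 3/4 = 3/16
  e: [0/1, 1/8) 
  b: [1/8, 1/4) ← scaled code falls here ✓
  d: [1/4, 1/1) 

Answer: b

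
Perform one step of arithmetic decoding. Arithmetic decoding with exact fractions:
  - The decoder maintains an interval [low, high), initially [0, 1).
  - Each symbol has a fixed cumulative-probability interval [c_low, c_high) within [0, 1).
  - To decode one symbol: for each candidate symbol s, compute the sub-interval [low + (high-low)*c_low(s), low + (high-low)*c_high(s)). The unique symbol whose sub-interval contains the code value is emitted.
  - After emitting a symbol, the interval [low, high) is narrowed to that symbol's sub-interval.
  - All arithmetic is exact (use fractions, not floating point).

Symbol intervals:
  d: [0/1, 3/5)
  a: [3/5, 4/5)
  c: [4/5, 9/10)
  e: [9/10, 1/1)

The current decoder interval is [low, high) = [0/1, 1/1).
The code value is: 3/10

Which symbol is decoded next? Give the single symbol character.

Interval width = high − low = 1/1 − 0/1 = 1/1
Scaled code = (code − low) / width = (3/10 − 0/1) / 1/1 = 3/10
  d: [0/1, 3/5) ← scaled code falls here ✓
  a: [3/5, 4/5) 
  c: [4/5, 9/10) 
  e: [9/10, 1/1) 

Answer: d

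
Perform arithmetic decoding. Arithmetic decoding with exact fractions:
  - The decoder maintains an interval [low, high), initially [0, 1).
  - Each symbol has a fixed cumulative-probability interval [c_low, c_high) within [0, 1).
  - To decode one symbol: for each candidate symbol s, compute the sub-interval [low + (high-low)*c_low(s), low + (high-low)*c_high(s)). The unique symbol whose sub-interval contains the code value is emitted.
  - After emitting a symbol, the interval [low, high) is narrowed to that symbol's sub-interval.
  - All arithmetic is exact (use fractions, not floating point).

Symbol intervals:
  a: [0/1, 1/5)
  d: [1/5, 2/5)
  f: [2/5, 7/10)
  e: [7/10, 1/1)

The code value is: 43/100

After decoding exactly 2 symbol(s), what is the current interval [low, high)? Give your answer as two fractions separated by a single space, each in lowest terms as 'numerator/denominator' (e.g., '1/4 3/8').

Answer: 2/5 23/50

Derivation:
Step 1: interval [0/1, 1/1), width = 1/1 - 0/1 = 1/1
  'a': [0/1 + 1/1*0/1, 0/1 + 1/1*1/5) = [0/1, 1/5)
  'd': [0/1 + 1/1*1/5, 0/1 + 1/1*2/5) = [1/5, 2/5)
  'f': [0/1 + 1/1*2/5, 0/1 + 1/1*7/10) = [2/5, 7/10) <- contains code 43/100
  'e': [0/1 + 1/1*7/10, 0/1 + 1/1*1/1) = [7/10, 1/1)
  emit 'f', narrow to [2/5, 7/10)
Step 2: interval [2/5, 7/10), width = 7/10 - 2/5 = 3/10
  'a': [2/5 + 3/10*0/1, 2/5 + 3/10*1/5) = [2/5, 23/50) <- contains code 43/100
  'd': [2/5 + 3/10*1/5, 2/5 + 3/10*2/5) = [23/50, 13/25)
  'f': [2/5 + 3/10*2/5, 2/5 + 3/10*7/10) = [13/25, 61/100)
  'e': [2/5 + 3/10*7/10, 2/5 + 3/10*1/1) = [61/100, 7/10)
  emit 'a', narrow to [2/5, 23/50)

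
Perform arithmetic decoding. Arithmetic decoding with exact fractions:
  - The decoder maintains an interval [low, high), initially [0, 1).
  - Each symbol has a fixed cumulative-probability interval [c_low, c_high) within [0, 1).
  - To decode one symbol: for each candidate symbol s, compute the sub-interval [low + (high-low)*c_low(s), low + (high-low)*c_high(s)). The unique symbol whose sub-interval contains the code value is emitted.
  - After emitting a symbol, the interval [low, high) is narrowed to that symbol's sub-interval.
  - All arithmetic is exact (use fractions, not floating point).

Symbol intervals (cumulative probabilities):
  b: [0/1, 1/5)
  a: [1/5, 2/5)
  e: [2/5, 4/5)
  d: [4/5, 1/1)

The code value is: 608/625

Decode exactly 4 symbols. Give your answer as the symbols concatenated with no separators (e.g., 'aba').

Answer: ddae

Derivation:
Step 1: interval [0/1, 1/1), width = 1/1 - 0/1 = 1/1
  'b': [0/1 + 1/1*0/1, 0/1 + 1/1*1/5) = [0/1, 1/5)
  'a': [0/1 + 1/1*1/5, 0/1 + 1/1*2/5) = [1/5, 2/5)
  'e': [0/1 + 1/1*2/5, 0/1 + 1/1*4/5) = [2/5, 4/5)
  'd': [0/1 + 1/1*4/5, 0/1 + 1/1*1/1) = [4/5, 1/1) <- contains code 608/625
  emit 'd', narrow to [4/5, 1/1)
Step 2: interval [4/5, 1/1), width = 1/1 - 4/5 = 1/5
  'b': [4/5 + 1/5*0/1, 4/5 + 1/5*1/5) = [4/5, 21/25)
  'a': [4/5 + 1/5*1/5, 4/5 + 1/5*2/5) = [21/25, 22/25)
  'e': [4/5 + 1/5*2/5, 4/5 + 1/5*4/5) = [22/25, 24/25)
  'd': [4/5 + 1/5*4/5, 4/5 + 1/5*1/1) = [24/25, 1/1) <- contains code 608/625
  emit 'd', narrow to [24/25, 1/1)
Step 3: interval [24/25, 1/1), width = 1/1 - 24/25 = 1/25
  'b': [24/25 + 1/25*0/1, 24/25 + 1/25*1/5) = [24/25, 121/125)
  'a': [24/25 + 1/25*1/5, 24/25 + 1/25*2/5) = [121/125, 122/125) <- contains code 608/625
  'e': [24/25 + 1/25*2/5, 24/25 + 1/25*4/5) = [122/125, 124/125)
  'd': [24/25 + 1/25*4/5, 24/25 + 1/25*1/1) = [124/125, 1/1)
  emit 'a', narrow to [121/125, 122/125)
Step 4: interval [121/125, 122/125), width = 122/125 - 121/125 = 1/125
  'b': [121/125 + 1/125*0/1, 121/125 + 1/125*1/5) = [121/125, 606/625)
  'a': [121/125 + 1/125*1/5, 121/125 + 1/125*2/5) = [606/625, 607/625)
  'e': [121/125 + 1/125*2/5, 121/125 + 1/125*4/5) = [607/625, 609/625) <- contains code 608/625
  'd': [121/125 + 1/125*4/5, 121/125 + 1/125*1/1) = [609/625, 122/125)
  emit 'e', narrow to [607/625, 609/625)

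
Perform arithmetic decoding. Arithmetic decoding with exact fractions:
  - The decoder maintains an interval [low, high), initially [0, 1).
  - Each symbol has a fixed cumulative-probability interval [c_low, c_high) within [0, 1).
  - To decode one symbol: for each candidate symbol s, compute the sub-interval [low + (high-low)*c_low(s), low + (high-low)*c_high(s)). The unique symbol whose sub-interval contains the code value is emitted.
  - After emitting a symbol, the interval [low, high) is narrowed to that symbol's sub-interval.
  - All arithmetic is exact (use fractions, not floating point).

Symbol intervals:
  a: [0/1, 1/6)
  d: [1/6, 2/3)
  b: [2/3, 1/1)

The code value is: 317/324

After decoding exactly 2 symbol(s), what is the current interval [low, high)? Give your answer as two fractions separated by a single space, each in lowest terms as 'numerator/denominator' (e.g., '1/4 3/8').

Step 1: interval [0/1, 1/1), width = 1/1 - 0/1 = 1/1
  'a': [0/1 + 1/1*0/1, 0/1 + 1/1*1/6) = [0/1, 1/6)
  'd': [0/1 + 1/1*1/6, 0/1 + 1/1*2/3) = [1/6, 2/3)
  'b': [0/1 + 1/1*2/3, 0/1 + 1/1*1/1) = [2/3, 1/1) <- contains code 317/324
  emit 'b', narrow to [2/3, 1/1)
Step 2: interval [2/3, 1/1), width = 1/1 - 2/3 = 1/3
  'a': [2/3 + 1/3*0/1, 2/3 + 1/3*1/6) = [2/3, 13/18)
  'd': [2/3 + 1/3*1/6, 2/3 + 1/3*2/3) = [13/18, 8/9)
  'b': [2/3 + 1/3*2/3, 2/3 + 1/3*1/1) = [8/9, 1/1) <- contains code 317/324
  emit 'b', narrow to [8/9, 1/1)

Answer: 8/9 1/1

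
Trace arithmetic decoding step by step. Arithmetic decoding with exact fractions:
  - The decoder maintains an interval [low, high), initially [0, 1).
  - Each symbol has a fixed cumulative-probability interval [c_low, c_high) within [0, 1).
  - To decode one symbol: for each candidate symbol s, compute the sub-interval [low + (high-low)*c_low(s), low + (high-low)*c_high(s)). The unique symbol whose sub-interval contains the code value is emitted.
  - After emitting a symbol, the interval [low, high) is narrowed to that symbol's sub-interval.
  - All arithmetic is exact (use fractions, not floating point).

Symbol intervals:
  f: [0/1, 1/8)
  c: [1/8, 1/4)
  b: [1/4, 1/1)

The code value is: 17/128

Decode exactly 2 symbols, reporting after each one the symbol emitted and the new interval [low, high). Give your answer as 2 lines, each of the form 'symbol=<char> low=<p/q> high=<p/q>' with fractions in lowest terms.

Answer: symbol=c low=1/8 high=1/4
symbol=f low=1/8 high=9/64

Derivation:
Step 1: interval [0/1, 1/1), width = 1/1 - 0/1 = 1/1
  'f': [0/1 + 1/1*0/1, 0/1 + 1/1*1/8) = [0/1, 1/8)
  'c': [0/1 + 1/1*1/8, 0/1 + 1/1*1/4) = [1/8, 1/4) <- contains code 17/128
  'b': [0/1 + 1/1*1/4, 0/1 + 1/1*1/1) = [1/4, 1/1)
  emit 'c', narrow to [1/8, 1/4)
Step 2: interval [1/8, 1/4), width = 1/4 - 1/8 = 1/8
  'f': [1/8 + 1/8*0/1, 1/8 + 1/8*1/8) = [1/8, 9/64) <- contains code 17/128
  'c': [1/8 + 1/8*1/8, 1/8 + 1/8*1/4) = [9/64, 5/32)
  'b': [1/8 + 1/8*1/4, 1/8 + 1/8*1/1) = [5/32, 1/4)
  emit 'f', narrow to [1/8, 9/64)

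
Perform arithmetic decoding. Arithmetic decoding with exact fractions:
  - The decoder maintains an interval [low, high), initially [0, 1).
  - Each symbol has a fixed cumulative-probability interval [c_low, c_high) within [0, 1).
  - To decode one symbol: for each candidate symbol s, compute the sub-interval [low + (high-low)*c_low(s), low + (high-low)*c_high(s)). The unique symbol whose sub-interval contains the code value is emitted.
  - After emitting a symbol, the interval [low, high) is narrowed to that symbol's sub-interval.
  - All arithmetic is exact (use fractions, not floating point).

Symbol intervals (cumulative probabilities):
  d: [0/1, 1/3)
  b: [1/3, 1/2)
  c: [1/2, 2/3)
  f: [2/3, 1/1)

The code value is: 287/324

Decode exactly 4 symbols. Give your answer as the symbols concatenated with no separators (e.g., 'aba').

Step 1: interval [0/1, 1/1), width = 1/1 - 0/1 = 1/1
  'd': [0/1 + 1/1*0/1, 0/1 + 1/1*1/3) = [0/1, 1/3)
  'b': [0/1 + 1/1*1/3, 0/1 + 1/1*1/2) = [1/3, 1/2)
  'c': [0/1 + 1/1*1/2, 0/1 + 1/1*2/3) = [1/2, 2/3)
  'f': [0/1 + 1/1*2/3, 0/1 + 1/1*1/1) = [2/3, 1/1) <- contains code 287/324
  emit 'f', narrow to [2/3, 1/1)
Step 2: interval [2/3, 1/1), width = 1/1 - 2/3 = 1/3
  'd': [2/3 + 1/3*0/1, 2/3 + 1/3*1/3) = [2/3, 7/9)
  'b': [2/3 + 1/3*1/3, 2/3 + 1/3*1/2) = [7/9, 5/6)
  'c': [2/3 + 1/3*1/2, 2/3 + 1/3*2/3) = [5/6, 8/9) <- contains code 287/324
  'f': [2/3 + 1/3*2/3, 2/3 + 1/3*1/1) = [8/9, 1/1)
  emit 'c', narrow to [5/6, 8/9)
Step 3: interval [5/6, 8/9), width = 8/9 - 5/6 = 1/18
  'd': [5/6 + 1/18*0/1, 5/6 + 1/18*1/3) = [5/6, 23/27)
  'b': [5/6 + 1/18*1/3, 5/6 + 1/18*1/2) = [23/27, 31/36)
  'c': [5/6 + 1/18*1/2, 5/6 + 1/18*2/3) = [31/36, 47/54)
  'f': [5/6 + 1/18*2/3, 5/6 + 1/18*1/1) = [47/54, 8/9) <- contains code 287/324
  emit 'f', narrow to [47/54, 8/9)
Step 4: interval [47/54, 8/9), width = 8/9 - 47/54 = 1/54
  'd': [47/54 + 1/54*0/1, 47/54 + 1/54*1/3) = [47/54, 71/81)
  'b': [47/54 + 1/54*1/3, 47/54 + 1/54*1/2) = [71/81, 95/108)
  'c': [47/54 + 1/54*1/2, 47/54 + 1/54*2/3) = [95/108, 143/162)
  'f': [47/54 + 1/54*2/3, 47/54 + 1/54*1/1) = [143/162, 8/9) <- contains code 287/324
  emit 'f', narrow to [143/162, 8/9)

Answer: fcff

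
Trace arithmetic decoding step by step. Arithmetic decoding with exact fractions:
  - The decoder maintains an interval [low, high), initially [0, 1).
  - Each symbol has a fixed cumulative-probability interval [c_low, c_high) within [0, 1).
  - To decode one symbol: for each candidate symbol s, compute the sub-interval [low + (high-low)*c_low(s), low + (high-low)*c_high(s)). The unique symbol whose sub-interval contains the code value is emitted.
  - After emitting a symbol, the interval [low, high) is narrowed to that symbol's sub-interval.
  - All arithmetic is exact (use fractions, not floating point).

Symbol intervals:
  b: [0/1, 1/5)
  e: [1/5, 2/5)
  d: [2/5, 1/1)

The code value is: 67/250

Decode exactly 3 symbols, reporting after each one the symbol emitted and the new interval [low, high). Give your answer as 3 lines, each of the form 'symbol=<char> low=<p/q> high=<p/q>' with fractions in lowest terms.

Answer: symbol=e low=1/5 high=2/5
symbol=e low=6/25 high=7/25
symbol=d low=32/125 high=7/25

Derivation:
Step 1: interval [0/1, 1/1), width = 1/1 - 0/1 = 1/1
  'b': [0/1 + 1/1*0/1, 0/1 + 1/1*1/5) = [0/1, 1/5)
  'e': [0/1 + 1/1*1/5, 0/1 + 1/1*2/5) = [1/5, 2/5) <- contains code 67/250
  'd': [0/1 + 1/1*2/5, 0/1 + 1/1*1/1) = [2/5, 1/1)
  emit 'e', narrow to [1/5, 2/5)
Step 2: interval [1/5, 2/5), width = 2/5 - 1/5 = 1/5
  'b': [1/5 + 1/5*0/1, 1/5 + 1/5*1/5) = [1/5, 6/25)
  'e': [1/5 + 1/5*1/5, 1/5 + 1/5*2/5) = [6/25, 7/25) <- contains code 67/250
  'd': [1/5 + 1/5*2/5, 1/5 + 1/5*1/1) = [7/25, 2/5)
  emit 'e', narrow to [6/25, 7/25)
Step 3: interval [6/25, 7/25), width = 7/25 - 6/25 = 1/25
  'b': [6/25 + 1/25*0/1, 6/25 + 1/25*1/5) = [6/25, 31/125)
  'e': [6/25 + 1/25*1/5, 6/25 + 1/25*2/5) = [31/125, 32/125)
  'd': [6/25 + 1/25*2/5, 6/25 + 1/25*1/1) = [32/125, 7/25) <- contains code 67/250
  emit 'd', narrow to [32/125, 7/25)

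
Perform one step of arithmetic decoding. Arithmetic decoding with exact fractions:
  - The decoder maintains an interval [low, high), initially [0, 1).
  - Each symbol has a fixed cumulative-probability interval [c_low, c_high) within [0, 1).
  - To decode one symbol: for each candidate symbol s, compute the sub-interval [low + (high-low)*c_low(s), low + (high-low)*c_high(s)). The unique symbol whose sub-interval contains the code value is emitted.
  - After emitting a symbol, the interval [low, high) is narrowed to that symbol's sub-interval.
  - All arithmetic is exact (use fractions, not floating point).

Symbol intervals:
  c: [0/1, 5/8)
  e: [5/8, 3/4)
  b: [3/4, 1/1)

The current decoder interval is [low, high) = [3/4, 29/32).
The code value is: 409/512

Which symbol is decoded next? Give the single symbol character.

Interval width = high − low = 29/32 − 3/4 = 5/32
Scaled code = (code − low) / width = (409/512 − 3/4) / 5/32 = 5/16
  c: [0/1, 5/8) ← scaled code falls here ✓
  e: [5/8, 3/4) 
  b: [3/4, 1/1) 

Answer: c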